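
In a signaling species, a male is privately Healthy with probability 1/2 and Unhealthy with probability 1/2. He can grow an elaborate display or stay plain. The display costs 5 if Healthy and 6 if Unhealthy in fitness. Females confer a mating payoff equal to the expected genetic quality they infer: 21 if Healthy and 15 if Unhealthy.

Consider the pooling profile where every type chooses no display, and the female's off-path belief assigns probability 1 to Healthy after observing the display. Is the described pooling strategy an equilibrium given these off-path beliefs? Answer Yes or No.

Yes

On path, the female holds the prior and pays 1/2·21 + 1/2·15 = 18. Off path (the display), believing Healthy, it pays 21.
Healthy: no display nets 18; the display nets 21 − 5 = 16. Healthy stays.
Unhealthy: no display nets 18; the display nets 21 − 6 = 15. Unhealthy stays.
No type deviates, so pooling is sustained.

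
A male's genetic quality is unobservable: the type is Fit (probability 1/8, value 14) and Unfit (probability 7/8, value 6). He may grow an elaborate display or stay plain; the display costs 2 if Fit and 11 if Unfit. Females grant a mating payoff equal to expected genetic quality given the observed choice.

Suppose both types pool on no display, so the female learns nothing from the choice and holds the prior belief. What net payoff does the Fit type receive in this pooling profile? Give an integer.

7

Pooled mating payoff = 1/8·14 + 7/8·6 = 7.
Fit pays no cost for no display, so net payoff = 7.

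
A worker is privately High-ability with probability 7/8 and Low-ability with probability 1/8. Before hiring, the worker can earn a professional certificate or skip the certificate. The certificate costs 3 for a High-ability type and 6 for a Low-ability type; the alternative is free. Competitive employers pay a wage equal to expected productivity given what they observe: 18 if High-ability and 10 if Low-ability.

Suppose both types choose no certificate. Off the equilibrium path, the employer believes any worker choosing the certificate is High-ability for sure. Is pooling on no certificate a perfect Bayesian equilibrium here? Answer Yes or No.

On path, the employer holds the prior and pays 7/8·18 + 1/8·10 = 17. Off path (the certificate), believing High-ability, it pays 18.
High-ability: no certificate nets 17; the certificate nets 18 − 3 = 15. High-ability stays.
Low-ability: no certificate nets 17; the certificate nets 18 − 6 = 12. Low-ability stays.
No type deviates, so pooling is sustained.

Yes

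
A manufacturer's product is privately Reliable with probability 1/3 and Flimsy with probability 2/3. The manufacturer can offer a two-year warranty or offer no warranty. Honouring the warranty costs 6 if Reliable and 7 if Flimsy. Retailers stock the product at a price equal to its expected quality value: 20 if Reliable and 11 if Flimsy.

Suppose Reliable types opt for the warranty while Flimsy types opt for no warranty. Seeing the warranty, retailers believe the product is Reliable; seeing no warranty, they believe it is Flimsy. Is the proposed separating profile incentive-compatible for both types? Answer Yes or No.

No

Under these beliefs, the warranty earns price 20 and no warranty earns price 11.
Reliable: the warranty nets 20 − 6 = 14; no warranty nets 11. Reliable prefers the warranty.
Flimsy: the warranty nets 20 − 7 = 13; no warranty nets 11. Flimsy would deviate to the warranty.
Flimsy has a profitable deviation, so the profile is not an equilibrium.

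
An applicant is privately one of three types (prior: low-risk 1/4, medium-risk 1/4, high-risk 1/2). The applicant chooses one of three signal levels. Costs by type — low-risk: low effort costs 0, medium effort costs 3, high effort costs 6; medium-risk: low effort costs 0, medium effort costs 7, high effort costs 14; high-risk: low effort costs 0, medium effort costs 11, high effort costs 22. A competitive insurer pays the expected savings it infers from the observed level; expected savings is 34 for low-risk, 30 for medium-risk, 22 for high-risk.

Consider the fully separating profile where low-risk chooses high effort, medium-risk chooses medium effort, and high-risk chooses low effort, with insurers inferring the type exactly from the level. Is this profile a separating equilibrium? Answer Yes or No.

Separating rebates: high effort → 34, medium effort → 30, low effort → 22.
low-risk (assigned high effort): low effort: 22 − 0 = 22; medium effort: 30 − 3 = 27; high effort: 34 − 6 = 28. low-risk stays.
medium-risk (assigned medium effort): low effort: 22 − 0 = 22; medium effort: 30 − 7 = 23; high effort: 34 − 14 = 20. medium-risk stays.
high-risk (assigned low effort): low effort: 22 − 0 = 22; medium effort: 30 − 11 = 19; high effort: 34 − 22 = 12. high-risk stays.
Every type prefers its assigned level; separation holds.

Yes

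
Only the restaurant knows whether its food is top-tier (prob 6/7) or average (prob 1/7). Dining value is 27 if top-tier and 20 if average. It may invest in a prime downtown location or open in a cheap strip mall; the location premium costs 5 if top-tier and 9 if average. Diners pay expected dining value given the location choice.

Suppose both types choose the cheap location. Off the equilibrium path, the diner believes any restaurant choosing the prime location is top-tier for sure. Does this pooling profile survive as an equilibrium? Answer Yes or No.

Yes

On path, the diner holds the prior and pays 6/7·27 + 1/7·20 = 26. Off path (the prime location), believing top-tier, it pays 27.
top-tier: the cheap location nets 26; the prime location nets 27 − 5 = 22. top-tier stays.
average: the cheap location nets 26; the prime location nets 27 − 9 = 18. average stays.
No type deviates, so pooling is sustained.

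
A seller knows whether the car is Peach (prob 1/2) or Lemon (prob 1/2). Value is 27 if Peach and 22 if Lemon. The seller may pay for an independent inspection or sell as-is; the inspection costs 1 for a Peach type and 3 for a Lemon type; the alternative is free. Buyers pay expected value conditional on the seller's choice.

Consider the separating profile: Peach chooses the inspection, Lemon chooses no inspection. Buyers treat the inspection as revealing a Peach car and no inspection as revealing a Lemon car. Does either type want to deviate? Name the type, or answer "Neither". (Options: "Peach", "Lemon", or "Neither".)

The inspection pays 27; no inspection pays 22.
Peach: assigned the inspection, nets 27 − 1 = 26; deviating to no inspection nets 22.
Lemon: assigned no inspection, nets 22; deviating to the inspection nets 27 − 3 = 24.
The Lemon type gains 2 by deviating.

Lemon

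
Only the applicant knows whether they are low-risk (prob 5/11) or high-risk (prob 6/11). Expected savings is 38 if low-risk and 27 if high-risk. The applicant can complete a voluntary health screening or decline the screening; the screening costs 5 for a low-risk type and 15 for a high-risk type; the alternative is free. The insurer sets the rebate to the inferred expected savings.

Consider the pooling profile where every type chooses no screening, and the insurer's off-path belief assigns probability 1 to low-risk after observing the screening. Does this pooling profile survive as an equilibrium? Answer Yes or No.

On path, the insurer holds the prior and pays 5/11·38 + 6/11·27 = 32. Off path (the screening), believing low-risk, it pays 38.
low-risk: no screening nets 32; the screening nets 38 − 5 = 33. low-risk would deviate.
high-risk: no screening nets 32; the screening nets 38 − 15 = 23. high-risk stays.
A type deviates, so pooling fails.

No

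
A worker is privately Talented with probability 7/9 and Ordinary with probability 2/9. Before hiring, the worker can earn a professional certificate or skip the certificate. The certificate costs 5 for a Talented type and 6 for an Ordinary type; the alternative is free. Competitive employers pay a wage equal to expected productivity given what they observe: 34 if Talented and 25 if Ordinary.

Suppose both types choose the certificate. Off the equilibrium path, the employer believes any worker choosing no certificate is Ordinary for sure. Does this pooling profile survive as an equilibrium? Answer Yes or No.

Yes

On path, the employer holds the prior and pays 7/9·34 + 2/9·25 = 32. Off path (no certificate), believing Ordinary, it pays 25.
Talented: the certificate nets 32 − 5 = 27; no certificate nets 25. Talented stays.
Ordinary: the certificate nets 32 − 6 = 26; no certificate nets 25. Ordinary stays.
No type deviates, so pooling is sustained.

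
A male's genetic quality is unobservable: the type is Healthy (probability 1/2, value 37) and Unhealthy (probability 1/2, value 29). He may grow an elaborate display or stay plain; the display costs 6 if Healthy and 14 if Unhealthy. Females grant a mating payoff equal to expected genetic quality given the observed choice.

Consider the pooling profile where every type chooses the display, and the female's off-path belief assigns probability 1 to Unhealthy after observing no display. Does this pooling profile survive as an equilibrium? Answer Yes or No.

On path, the female holds the prior and pays 1/2·37 + 1/2·29 = 33. Off path (no display), believing Unhealthy, it pays 29.
Healthy: the display nets 33 − 6 = 27; no display nets 29. Healthy would deviate.
Unhealthy: the display nets 33 − 14 = 19; no display nets 29. Unhealthy would deviate.
A type deviates, so pooling fails.

No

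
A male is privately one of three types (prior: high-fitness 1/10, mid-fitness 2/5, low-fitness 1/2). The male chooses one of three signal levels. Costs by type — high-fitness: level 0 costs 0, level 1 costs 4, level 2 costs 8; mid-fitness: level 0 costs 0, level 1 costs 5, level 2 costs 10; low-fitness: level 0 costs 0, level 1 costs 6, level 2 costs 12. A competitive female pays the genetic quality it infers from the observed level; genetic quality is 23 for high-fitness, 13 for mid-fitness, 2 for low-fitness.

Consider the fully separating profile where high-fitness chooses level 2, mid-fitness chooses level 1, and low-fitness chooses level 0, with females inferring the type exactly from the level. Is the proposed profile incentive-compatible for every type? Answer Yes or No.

No

Separating mating payoffs: level 2 → 23, level 1 → 13, level 0 → 2.
high-fitness (assigned level 2): level 0: 2 − 0 = 2; level 1: 13 − 4 = 9; level 2: 23 − 8 = 15. high-fitness stays.
mid-fitness (assigned level 1): level 0: 2 − 0 = 2; level 1: 13 − 5 = 8; level 2: 23 − 10 = 13. mid-fitness prefers level 2.
low-fitness (assigned level 0): level 0: 2 − 0 = 2; level 1: 13 − 6 = 7; level 2: 23 − 12 = 11. low-fitness prefers level 2.
At least one type deviates; the separating profile fails.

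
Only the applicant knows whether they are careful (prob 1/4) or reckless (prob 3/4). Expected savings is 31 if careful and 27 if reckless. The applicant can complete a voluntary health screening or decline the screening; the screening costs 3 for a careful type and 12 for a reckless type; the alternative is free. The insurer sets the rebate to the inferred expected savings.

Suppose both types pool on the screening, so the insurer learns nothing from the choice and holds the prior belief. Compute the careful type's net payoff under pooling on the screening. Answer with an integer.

Pooled rebate = 1/4·31 + 3/4·27 = 28.
careful pays cost 3 for the screening, so net payoff = 28 − 3 = 25.

25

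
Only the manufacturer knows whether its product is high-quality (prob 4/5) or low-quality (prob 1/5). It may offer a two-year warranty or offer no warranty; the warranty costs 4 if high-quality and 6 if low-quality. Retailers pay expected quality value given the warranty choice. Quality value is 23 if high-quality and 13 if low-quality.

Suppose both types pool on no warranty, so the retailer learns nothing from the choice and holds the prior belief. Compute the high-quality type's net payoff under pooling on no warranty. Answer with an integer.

21

Pooled price = 4/5·23 + 1/5·13 = 21.
high-quality pays no cost for no warranty, so net payoff = 21.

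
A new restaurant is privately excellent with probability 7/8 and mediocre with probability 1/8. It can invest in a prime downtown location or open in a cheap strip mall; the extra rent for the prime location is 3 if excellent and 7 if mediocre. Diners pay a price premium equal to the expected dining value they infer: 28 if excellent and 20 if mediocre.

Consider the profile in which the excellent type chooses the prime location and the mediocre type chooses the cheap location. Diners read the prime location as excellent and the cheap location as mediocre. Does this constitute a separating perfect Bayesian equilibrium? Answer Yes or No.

No

Under these beliefs, the prime location earns price premium 28 and the cheap location earns price premium 20.
excellent: the prime location nets 28 − 3 = 25; the cheap location nets 20. excellent prefers the prime location.
mediocre: the prime location nets 28 − 7 = 21; the cheap location nets 20. mediocre would deviate to the prime location.
mediocre has a profitable deviation, so the profile is not an equilibrium.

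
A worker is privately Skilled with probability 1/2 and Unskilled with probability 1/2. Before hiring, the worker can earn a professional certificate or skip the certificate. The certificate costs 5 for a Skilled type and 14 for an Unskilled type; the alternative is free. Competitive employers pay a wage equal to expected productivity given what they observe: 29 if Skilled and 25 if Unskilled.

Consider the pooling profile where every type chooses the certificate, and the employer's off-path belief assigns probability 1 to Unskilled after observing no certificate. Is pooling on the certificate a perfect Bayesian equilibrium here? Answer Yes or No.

On path, the employer holds the prior and pays 1/2·29 + 1/2·25 = 27. Off path (no certificate), believing Unskilled, it pays 25.
Skilled: the certificate nets 27 − 5 = 22; no certificate nets 25. Skilled would deviate.
Unskilled: the certificate nets 27 − 14 = 13; no certificate nets 25. Unskilled would deviate.
A type deviates, so pooling fails.

No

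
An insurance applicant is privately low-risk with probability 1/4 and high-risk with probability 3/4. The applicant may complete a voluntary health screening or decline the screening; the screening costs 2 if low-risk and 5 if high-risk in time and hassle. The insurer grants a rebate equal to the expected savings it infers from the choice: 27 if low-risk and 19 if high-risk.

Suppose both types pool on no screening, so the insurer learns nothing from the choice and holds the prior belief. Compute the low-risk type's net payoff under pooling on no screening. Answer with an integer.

Pooled rebate = 1/4·27 + 3/4·19 = 21.
low-risk pays no cost for no screening, so net payoff = 21.

21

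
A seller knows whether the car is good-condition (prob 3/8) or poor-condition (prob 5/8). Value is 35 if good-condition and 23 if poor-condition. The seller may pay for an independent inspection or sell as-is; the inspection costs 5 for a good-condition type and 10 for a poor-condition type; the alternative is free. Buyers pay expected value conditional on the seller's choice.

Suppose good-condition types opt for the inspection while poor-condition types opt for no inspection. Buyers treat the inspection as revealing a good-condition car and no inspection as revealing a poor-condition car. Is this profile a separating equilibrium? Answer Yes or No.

No

Under these beliefs, the inspection earns price 35 and no inspection earns price 23.
good-condition: the inspection nets 35 − 5 = 30; no inspection nets 23. good-condition prefers the inspection.
poor-condition: the inspection nets 35 − 10 = 25; no inspection nets 23. poor-condition would deviate to the inspection.
poor-condition has a profitable deviation, so the profile is not an equilibrium.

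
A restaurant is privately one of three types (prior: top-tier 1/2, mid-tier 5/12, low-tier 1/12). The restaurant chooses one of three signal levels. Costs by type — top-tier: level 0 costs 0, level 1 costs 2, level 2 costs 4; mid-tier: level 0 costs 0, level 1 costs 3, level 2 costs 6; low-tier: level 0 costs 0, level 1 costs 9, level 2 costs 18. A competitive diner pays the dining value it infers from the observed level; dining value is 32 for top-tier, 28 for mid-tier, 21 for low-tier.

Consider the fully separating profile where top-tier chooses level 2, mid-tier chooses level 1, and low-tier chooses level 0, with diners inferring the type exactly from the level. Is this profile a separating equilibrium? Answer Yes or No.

No

Separating price premiums: level 2 → 32, level 1 → 28, level 0 → 21.
top-tier (assigned level 2): level 0: 21 − 0 = 21; level 1: 28 − 2 = 26; level 2: 32 − 4 = 28. top-tier stays.
mid-tier (assigned level 1): level 0: 21 − 0 = 21; level 1: 28 − 3 = 25; level 2: 32 − 6 = 26. mid-tier prefers level 2.
low-tier (assigned level 0): level 0: 21 − 0 = 21; level 1: 28 − 9 = 19; level 2: 32 − 18 = 14. low-tier stays.
At least one type deviates; the separating profile fails.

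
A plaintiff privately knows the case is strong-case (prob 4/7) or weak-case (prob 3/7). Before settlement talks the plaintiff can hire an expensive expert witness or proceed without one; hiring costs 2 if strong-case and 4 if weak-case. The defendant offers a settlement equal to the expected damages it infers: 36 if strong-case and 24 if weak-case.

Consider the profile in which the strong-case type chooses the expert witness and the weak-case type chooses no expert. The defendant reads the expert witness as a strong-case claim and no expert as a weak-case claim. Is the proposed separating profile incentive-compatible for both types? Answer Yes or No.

Under these beliefs, the expert witness earns settlement 36 and no expert earns settlement 24.
strong-case: the expert witness nets 36 − 2 = 34; no expert nets 24. strong-case prefers the expert witness.
weak-case: the expert witness nets 36 − 4 = 32; no expert nets 24. weak-case would deviate to the expert witness.
weak-case has a profitable deviation, so the profile is not an equilibrium.

No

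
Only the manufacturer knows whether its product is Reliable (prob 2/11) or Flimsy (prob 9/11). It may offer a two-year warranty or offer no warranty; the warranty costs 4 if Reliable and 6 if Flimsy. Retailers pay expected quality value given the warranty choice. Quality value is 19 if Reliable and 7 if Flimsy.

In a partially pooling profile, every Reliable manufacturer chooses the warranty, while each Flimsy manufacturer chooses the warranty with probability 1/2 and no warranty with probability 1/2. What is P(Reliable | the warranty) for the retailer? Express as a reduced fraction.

4/13

P(the warranty) = (2/11)·1 + (9/11)·(1/2) = 13/22.
By Bayes' rule, P(Reliable | the warranty) = (2/11) / (13/22) = 4/13.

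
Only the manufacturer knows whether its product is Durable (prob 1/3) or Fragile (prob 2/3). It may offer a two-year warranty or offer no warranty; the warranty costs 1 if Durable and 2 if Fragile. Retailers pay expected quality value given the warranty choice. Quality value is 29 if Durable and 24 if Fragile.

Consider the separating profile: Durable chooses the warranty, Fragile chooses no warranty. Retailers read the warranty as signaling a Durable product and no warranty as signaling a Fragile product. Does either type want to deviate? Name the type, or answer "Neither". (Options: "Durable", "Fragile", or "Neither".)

Fragile

The warranty pays 29; no warranty pays 24.
Durable: assigned the warranty, nets 29 − 1 = 28; deviating to no warranty nets 24.
Fragile: assigned no warranty, nets 24; deviating to the warranty nets 29 − 2 = 27.
The Fragile type gains 3 by deviating.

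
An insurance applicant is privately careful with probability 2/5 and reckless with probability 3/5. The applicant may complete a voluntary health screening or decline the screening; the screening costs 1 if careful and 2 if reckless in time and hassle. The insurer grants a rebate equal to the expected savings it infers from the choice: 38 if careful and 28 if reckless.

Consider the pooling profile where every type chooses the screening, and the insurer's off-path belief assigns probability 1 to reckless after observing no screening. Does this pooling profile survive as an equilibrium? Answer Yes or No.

On path, the insurer holds the prior and pays 2/5·38 + 3/5·28 = 32. Off path (no screening), believing reckless, it pays 28.
careful: the screening nets 32 − 1 = 31; no screening nets 28. careful stays.
reckless: the screening nets 32 − 2 = 30; no screening nets 28. reckless stays.
No type deviates, so pooling is sustained.

Yes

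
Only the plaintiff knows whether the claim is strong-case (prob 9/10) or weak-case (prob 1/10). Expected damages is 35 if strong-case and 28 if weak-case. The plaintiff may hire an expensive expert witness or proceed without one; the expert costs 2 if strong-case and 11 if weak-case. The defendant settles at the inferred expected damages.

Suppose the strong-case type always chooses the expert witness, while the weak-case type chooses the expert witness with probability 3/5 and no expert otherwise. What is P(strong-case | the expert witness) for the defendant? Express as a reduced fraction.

15/16

P(the expert witness) = (9/10)·1 + (1/10)·(3/5) = 24/25.
By Bayes' rule, P(strong-case | the expert witness) = (9/10) / (24/25) = 15/16.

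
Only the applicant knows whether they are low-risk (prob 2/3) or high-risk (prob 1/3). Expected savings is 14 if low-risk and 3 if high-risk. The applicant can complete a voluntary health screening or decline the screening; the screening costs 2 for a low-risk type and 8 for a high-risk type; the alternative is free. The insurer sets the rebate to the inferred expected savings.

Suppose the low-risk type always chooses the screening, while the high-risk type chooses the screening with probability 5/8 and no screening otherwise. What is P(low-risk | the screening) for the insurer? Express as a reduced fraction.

16/21

P(the screening) = (2/3)·1 + (1/3)·(5/8) = 7/8.
By Bayes' rule, P(low-risk | the screening) = (2/3) / (7/8) = 16/21.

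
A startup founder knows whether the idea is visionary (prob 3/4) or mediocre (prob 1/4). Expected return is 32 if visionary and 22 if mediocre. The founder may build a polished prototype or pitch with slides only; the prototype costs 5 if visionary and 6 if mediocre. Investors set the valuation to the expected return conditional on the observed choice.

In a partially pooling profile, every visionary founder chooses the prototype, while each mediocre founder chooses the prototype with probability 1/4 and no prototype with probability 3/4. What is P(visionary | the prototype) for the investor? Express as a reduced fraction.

12/13

P(the prototype) = (3/4)·1 + (1/4)·(1/4) = 13/16.
By Bayes' rule, P(visionary | the prototype) = (3/4) / (13/16) = 12/13.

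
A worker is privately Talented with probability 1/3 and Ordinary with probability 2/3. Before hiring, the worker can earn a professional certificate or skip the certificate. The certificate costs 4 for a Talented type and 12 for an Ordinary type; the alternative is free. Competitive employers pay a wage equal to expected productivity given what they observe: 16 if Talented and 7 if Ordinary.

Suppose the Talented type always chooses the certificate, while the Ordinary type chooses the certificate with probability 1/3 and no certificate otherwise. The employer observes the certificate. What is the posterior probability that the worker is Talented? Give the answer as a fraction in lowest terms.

P(the certificate) = (1/3)·1 + (2/3)·(1/3) = 5/9.
By Bayes' rule, P(Talented | the certificate) = (1/3) / (5/9) = 3/5.

3/5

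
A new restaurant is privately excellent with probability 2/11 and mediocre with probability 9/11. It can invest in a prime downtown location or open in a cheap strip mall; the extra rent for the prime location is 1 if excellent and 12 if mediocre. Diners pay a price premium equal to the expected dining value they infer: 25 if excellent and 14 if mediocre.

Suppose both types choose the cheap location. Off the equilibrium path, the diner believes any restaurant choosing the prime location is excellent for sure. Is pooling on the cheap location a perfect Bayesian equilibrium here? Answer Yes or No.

No

On path, the diner holds the prior and pays 2/11·25 + 9/11·14 = 16. Off path (the prime location), believing excellent, it pays 25.
excellent: the cheap location nets 16; the prime location nets 25 − 1 = 24. excellent would deviate.
mediocre: the cheap location nets 16; the prime location nets 25 − 12 = 13. mediocre stays.
A type deviates, so pooling fails.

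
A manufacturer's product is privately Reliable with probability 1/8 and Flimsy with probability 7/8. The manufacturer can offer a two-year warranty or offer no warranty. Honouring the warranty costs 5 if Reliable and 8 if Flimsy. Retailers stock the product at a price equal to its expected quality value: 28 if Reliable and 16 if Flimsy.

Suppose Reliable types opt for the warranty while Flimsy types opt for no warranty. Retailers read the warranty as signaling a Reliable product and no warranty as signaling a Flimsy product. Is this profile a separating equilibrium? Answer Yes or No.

Under these beliefs, the warranty earns price 28 and no warranty earns price 16.
Reliable: the warranty nets 28 − 5 = 23; no warranty nets 16. Reliable prefers the warranty.
Flimsy: the warranty nets 28 − 8 = 20; no warranty nets 16. Flimsy would deviate to the warranty.
Flimsy has a profitable deviation, so the profile is not an equilibrium.

No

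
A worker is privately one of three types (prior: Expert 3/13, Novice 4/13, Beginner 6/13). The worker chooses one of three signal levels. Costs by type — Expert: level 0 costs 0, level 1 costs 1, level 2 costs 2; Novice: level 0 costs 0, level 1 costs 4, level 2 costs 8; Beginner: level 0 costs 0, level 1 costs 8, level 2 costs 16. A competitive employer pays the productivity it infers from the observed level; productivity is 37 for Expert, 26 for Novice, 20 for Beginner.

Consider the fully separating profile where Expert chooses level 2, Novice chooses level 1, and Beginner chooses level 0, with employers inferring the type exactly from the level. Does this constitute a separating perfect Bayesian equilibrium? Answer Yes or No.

No

Separating wages: level 2 → 37, level 1 → 26, level 0 → 20.
Expert (assigned level 2): level 0: 20 − 0 = 20; level 1: 26 − 1 = 25; level 2: 37 − 2 = 35. Expert stays.
Novice (assigned level 1): level 0: 20 − 0 = 20; level 1: 26 − 4 = 22; level 2: 37 − 8 = 29. Novice prefers level 2.
Beginner (assigned level 0): level 0: 20 − 0 = 20; level 1: 26 − 8 = 18; level 2: 37 − 16 = 21. Beginner prefers level 2.
At least one type deviates; the separating profile fails.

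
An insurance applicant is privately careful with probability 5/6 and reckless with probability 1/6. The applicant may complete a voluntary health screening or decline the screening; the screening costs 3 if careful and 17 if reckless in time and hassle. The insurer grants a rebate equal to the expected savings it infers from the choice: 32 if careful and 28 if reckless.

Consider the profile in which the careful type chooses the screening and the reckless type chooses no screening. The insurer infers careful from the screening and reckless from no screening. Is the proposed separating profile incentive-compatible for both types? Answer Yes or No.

Yes

Under these beliefs, the screening earns rebate 32 and no screening earns rebate 28.
careful: the screening nets 32 − 3 = 29; no screening nets 28. careful prefers the screening.
reckless: the screening nets 32 − 17 = 15; no screening nets 28. reckless prefers no screening.
Neither type deviates, so the separating profile is an equilibrium.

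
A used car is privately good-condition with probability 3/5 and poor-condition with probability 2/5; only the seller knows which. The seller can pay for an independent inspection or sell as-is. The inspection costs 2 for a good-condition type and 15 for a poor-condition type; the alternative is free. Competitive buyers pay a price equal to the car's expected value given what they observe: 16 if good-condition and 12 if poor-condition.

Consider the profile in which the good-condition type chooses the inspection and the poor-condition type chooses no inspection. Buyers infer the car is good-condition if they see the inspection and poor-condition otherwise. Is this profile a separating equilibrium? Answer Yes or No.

Under these beliefs, the inspection earns price 16 and no inspection earns price 12.
good-condition: the inspection nets 16 − 2 = 14; no inspection nets 12. good-condition prefers the inspection.
poor-condition: the inspection nets 16 − 15 = 1; no inspection nets 12. poor-condition prefers no inspection.
Neither type deviates, so the separating profile is an equilibrium.

Yes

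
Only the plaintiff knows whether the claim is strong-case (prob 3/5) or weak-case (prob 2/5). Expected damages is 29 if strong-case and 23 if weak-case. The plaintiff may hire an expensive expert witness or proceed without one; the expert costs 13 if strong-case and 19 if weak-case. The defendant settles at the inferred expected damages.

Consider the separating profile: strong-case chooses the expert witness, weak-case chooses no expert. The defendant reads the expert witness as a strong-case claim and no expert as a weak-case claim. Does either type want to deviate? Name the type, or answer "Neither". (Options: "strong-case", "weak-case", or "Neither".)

The expert witness pays 29; no expert pays 23.
strong-case: assigned the expert witness, nets 29 − 13 = 16; deviating to no expert nets 23.
weak-case: assigned no expert, nets 23; deviating to the expert witness nets 29 − 19 = 10.
The strong-case type gains 7 by deviating.

strong-case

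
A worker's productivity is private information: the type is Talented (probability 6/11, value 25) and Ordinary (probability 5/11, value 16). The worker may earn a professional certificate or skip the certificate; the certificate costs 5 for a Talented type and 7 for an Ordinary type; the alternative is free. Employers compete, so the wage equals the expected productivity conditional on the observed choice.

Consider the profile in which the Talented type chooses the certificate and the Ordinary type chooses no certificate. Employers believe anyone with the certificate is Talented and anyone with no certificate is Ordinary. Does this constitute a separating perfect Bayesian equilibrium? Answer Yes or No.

No

Under these beliefs, the certificate earns wage 25 and no certificate earns wage 16.
Talented: the certificate nets 25 − 5 = 20; no certificate nets 16. Talented prefers the certificate.
Ordinary: the certificate nets 25 − 7 = 18; no certificate nets 16. Ordinary would deviate to the certificate.
Ordinary has a profitable deviation, so the profile is not an equilibrium.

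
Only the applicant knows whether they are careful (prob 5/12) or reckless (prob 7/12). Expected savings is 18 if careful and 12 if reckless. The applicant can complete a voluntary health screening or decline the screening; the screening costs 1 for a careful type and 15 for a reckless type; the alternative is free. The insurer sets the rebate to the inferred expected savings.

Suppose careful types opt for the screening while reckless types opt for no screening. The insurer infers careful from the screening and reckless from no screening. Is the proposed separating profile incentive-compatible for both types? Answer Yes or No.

Under these beliefs, the screening earns rebate 18 and no screening earns rebate 12.
careful: the screening nets 18 − 1 = 17; no screening nets 12. careful prefers the screening.
reckless: the screening nets 18 − 15 = 3; no screening nets 12. reckless prefers no screening.
Neither type deviates, so the separating profile is an equilibrium.

Yes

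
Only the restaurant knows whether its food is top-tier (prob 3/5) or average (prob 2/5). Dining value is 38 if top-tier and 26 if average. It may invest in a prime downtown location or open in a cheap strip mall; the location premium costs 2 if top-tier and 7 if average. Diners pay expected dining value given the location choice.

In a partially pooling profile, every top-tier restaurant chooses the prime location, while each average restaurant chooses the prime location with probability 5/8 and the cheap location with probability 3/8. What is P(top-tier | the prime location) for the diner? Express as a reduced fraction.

P(the prime location) = (3/5)·1 + (2/5)·(5/8) = 17/20.
By Bayes' rule, P(top-tier | the prime location) = (3/5) / (17/20) = 12/17.

12/17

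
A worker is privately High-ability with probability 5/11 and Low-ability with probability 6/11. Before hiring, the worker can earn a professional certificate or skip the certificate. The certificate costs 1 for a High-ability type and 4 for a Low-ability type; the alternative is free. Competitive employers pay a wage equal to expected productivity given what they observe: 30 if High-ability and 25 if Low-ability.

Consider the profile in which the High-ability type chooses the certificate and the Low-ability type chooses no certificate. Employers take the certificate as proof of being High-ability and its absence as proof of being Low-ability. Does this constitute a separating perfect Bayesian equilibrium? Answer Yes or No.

No

Under these beliefs, the certificate earns wage 30 and no certificate earns wage 25.
High-ability: the certificate nets 30 − 1 = 29; no certificate nets 25. High-ability prefers the certificate.
Low-ability: the certificate nets 30 − 4 = 26; no certificate nets 25. Low-ability would deviate to the certificate.
Low-ability has a profitable deviation, so the profile is not an equilibrium.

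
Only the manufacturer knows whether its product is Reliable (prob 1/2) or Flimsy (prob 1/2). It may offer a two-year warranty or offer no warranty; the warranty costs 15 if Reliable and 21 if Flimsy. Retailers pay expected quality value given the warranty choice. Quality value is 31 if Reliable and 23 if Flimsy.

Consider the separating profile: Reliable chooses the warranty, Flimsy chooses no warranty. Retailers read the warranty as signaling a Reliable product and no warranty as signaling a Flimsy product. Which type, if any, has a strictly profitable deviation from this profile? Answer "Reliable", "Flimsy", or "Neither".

The warranty pays 31; no warranty pays 23.
Reliable: assigned the warranty, nets 31 − 15 = 16; deviating to no warranty nets 23.
Flimsy: assigned no warranty, nets 23; deviating to the warranty nets 31 − 21 = 10.
The Reliable type gains 7 by deviating.

Reliable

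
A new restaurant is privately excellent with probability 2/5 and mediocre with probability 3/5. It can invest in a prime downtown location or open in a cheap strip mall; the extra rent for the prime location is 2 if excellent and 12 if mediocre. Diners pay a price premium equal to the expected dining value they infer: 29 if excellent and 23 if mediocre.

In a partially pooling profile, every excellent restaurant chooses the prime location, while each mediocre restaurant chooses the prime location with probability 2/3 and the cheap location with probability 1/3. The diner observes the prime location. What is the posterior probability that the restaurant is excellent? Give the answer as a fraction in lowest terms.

1/2

P(the prime location) = (2/5)·1 + (3/5)·(2/3) = 4/5.
By Bayes' rule, P(excellent | the prime location) = (2/5) / (4/5) = 1/2.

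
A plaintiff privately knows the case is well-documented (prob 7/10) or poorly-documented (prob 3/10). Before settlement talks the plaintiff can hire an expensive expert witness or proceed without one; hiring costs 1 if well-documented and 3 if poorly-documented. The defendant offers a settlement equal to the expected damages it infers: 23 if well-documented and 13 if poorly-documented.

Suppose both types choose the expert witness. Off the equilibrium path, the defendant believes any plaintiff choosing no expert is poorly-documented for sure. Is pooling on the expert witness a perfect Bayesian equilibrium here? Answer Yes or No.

On path, the defendant holds the prior and pays 7/10·23 + 3/10·13 = 20. Off path (no expert), believing poorly-documented, it pays 13.
well-documented: the expert witness nets 20 − 1 = 19; no expert nets 13. well-documented stays.
poorly-documented: the expert witness nets 20 − 3 = 17; no expert nets 13. poorly-documented stays.
No type deviates, so pooling is sustained.

Yes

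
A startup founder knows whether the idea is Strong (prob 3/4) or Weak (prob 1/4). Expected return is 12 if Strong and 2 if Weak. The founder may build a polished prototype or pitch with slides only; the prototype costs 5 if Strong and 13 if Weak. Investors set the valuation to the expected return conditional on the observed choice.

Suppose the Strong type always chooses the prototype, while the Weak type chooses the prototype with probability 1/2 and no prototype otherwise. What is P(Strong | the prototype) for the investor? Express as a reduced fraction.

6/7

P(the prototype) = (3/4)·1 + (1/4)·(1/2) = 7/8.
By Bayes' rule, P(Strong | the prototype) = (3/4) / (7/8) = 6/7.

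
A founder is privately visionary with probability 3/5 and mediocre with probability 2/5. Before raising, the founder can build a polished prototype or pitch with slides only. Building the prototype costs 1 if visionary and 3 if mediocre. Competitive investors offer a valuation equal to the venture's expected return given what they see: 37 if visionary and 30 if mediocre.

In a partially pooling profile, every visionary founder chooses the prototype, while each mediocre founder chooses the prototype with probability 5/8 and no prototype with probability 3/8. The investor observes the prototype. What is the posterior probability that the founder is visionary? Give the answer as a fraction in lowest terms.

P(the prototype) = (3/5)·1 + (2/5)·(5/8) = 17/20.
By Bayes' rule, P(visionary | the prototype) = (3/5) / (17/20) = 12/17.

12/17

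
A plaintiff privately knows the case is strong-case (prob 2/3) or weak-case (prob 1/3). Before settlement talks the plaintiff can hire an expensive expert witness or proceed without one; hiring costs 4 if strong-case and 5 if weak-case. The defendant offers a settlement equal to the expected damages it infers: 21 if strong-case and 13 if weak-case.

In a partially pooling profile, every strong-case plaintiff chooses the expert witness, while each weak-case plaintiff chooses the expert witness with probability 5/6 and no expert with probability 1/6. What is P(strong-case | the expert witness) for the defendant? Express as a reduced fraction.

P(the expert witness) = (2/3)·1 + (1/3)·(5/6) = 17/18.
By Bayes' rule, P(strong-case | the expert witness) = (2/3) / (17/18) = 12/17.

12/17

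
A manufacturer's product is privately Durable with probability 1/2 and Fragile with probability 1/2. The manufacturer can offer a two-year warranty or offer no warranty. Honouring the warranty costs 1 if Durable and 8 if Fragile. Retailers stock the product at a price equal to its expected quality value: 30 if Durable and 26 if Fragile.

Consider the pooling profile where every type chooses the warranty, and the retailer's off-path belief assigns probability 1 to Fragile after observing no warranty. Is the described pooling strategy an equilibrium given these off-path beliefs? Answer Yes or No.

On path, the retailer holds the prior and pays 1/2·30 + 1/2·26 = 28. Off path (no warranty), believing Fragile, it pays 26.
Durable: the warranty nets 28 − 1 = 27; no warranty nets 26. Durable stays.
Fragile: the warranty nets 28 − 8 = 20; no warranty nets 26. Fragile would deviate.
A type deviates, so pooling fails.

No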